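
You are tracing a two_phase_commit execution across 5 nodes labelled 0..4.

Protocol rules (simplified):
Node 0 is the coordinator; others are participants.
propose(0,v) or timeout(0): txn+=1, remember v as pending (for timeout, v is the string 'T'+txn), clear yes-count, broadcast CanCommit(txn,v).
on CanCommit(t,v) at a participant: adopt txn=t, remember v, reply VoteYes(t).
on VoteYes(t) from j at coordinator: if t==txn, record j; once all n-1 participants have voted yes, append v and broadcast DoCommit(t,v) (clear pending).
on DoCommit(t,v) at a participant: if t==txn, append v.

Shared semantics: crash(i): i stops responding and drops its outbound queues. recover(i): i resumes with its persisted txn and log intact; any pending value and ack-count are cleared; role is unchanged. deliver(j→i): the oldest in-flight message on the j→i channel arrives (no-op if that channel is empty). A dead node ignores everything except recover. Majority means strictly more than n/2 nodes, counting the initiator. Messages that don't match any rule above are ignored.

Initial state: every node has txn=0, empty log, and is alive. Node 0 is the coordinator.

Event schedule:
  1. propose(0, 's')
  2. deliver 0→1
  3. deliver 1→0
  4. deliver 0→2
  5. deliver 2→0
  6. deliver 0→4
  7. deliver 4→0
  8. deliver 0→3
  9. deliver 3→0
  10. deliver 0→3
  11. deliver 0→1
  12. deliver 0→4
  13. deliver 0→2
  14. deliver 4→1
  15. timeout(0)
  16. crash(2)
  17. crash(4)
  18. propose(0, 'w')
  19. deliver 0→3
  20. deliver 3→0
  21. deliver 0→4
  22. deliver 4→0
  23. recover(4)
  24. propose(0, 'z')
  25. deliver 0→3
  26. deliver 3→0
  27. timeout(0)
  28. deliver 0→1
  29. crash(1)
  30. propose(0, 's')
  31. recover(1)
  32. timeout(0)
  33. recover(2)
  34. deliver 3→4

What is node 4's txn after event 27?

1. propose(0,'s'):  <0:coor t1 ->
2. deliver 0→1:  <1:part t1 ->
3. deliver 1→0:  nop
4. deliver 0→2:  <2:part t1 ->
5. deliver 2→0:  nop
6. deliver 0→4:  <4:part t1 ->
7. deliver 4→0:  nop
8. deliver 0→3:  <3:part t1 ->
9. deliver 3→0:  <0:coor t1 s>
10. deliver 0→3:  <3:part t1 s>
11. deliver 0→1:  <1:part t1 s>
12. deliver 0→4:  <4:part t1 s>
13. deliver 0→2:  <2:part t1 s>
14. deliver 4→1:  nop
15. timeout(0):  <0:coor t2 s>
16. crash(2):  <2:✗part t1 s>
17. crash(4):  <4:✗part t1 s>
18. propose(0,'w'):  <0:coor t3 s>
19. deliver 0→3:  <3:part t2 s>
20. deliver 3→0:  nop
21. deliver 0→4:  nop
22. deliver 4→0:  nop
23. recover(4):  <4:part t1 s>
24. propose(0,'z'):  <0:coor t4 s>
25. deliver 0→3:  <3:part t3 s>
26. deliver 3→0:  nop
27. timeout(0):  <0:coor t5 s>

1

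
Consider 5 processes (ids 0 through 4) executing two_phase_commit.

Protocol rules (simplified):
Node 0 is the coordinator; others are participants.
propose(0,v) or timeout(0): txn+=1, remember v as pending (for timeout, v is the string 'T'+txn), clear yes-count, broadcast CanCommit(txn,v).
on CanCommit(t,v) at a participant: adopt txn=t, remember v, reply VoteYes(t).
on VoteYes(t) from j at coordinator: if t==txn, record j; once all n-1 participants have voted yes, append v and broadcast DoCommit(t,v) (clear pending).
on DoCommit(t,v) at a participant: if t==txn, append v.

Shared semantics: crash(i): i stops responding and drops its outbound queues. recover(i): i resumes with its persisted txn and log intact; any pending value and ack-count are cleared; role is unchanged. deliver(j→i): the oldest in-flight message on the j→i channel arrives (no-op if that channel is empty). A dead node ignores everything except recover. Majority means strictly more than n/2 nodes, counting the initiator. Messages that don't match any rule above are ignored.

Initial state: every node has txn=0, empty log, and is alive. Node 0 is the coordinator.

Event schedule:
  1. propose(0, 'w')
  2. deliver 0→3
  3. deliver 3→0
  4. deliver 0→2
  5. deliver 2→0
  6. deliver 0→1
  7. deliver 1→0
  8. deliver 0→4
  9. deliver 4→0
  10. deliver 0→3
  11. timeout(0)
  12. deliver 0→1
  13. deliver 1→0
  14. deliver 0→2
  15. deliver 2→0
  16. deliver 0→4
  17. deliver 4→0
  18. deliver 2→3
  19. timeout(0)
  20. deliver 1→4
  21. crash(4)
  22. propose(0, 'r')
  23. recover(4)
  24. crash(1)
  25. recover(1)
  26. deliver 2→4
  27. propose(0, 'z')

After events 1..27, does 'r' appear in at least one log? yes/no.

e1 propose(0,'w'): 0[coor,t=1,-]
e2 deliver 0→3: 3[part,t=1,-]
e3 deliver 3→0: ·
e4 deliver 0→2: 2[part,t=1,-]
e5 deliver 2→0: ·
e6 deliver 0→1: 1[part,t=1,-]
e7 deliver 1→0: ·
e8 deliver 0→4: 4[part,t=1,-]
e9 deliver 4→0: 0[coor,t=1,w]
e10 deliver 0→3: 3[part,t=1,w]
e11 timeout(0): 0[coor,t=2,w]
e12 deliver 0→1: 1[part,t=1,w]
e13 deliver 1→0: ·
e14 deliver 0→2: 2[part,t=1,w]
e15 deliver 2→0: ·
e16 deliver 0→4: 4[part,t=1,w]
e17 deliver 4→0: ·
e18 deliver 2→3: ·
e19 timeout(0): 0[coor,t=3,w]
e20 deliver 1→4: ·
e21 crash(4): 4[✗part,t=1,w]
e22 propose(0,'r'): 0[coor,t=4,w]
e23 recover(4): 4[part,t=1,w]
e24 crash(1): 1[✗part,t=1,w]
e25 recover(1): 1[part,t=1,w]
e26 deliver 2→4: ·
e27 propose(0,'z'): 0[coor,t=5,w]

no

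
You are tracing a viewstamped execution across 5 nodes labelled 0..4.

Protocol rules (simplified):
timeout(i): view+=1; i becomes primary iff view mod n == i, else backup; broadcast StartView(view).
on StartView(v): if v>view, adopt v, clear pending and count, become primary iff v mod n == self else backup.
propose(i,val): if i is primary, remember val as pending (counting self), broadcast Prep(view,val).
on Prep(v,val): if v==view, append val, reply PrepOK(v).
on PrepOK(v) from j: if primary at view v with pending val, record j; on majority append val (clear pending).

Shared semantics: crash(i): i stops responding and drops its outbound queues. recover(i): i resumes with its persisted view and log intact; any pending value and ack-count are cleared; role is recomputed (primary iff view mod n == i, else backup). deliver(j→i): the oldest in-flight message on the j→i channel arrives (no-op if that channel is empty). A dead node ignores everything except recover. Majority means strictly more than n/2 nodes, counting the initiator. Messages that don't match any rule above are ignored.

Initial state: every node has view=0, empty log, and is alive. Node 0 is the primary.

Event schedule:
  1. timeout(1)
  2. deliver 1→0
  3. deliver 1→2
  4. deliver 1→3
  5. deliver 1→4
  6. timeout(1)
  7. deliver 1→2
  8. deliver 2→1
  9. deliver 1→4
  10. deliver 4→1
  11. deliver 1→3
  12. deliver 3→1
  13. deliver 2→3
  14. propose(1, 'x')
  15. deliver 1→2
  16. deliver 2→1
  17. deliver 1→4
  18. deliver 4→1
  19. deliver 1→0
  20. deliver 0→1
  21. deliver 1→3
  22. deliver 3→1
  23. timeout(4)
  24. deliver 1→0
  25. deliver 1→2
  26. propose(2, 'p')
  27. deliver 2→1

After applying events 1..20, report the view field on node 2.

2

1. timeout(1):  <1:prim v1 ->
2. deliver 1→0:  <0:back v1 ->
3. deliver 1→2:  <2:back v1 ->
4. deliver 1→3:  <3:back v1 ->
5. deliver 1→4:  <4:back v1 ->
6. timeout(1):  <1:back v2 ->
7. deliver 1→2:  <2:prim v2 ->
8. deliver 2→1:  nop
9. deliver 1→4:  <4:back v2 ->
10. deliver 4→1:  nop
11. deliver 1→3:  <3:back v2 ->
12. deliver 3→1:  nop
13. deliver 2→3:  nop
14. propose(1,'x'):  nop
15. deliver 1→2:  nop
16. deliver 2→1:  nop
17. deliver 1→4:  nop
18. deliver 4→1:  nop
19. deliver 1→0:  <0:back v2 ->
20. deliver 0→1:  nop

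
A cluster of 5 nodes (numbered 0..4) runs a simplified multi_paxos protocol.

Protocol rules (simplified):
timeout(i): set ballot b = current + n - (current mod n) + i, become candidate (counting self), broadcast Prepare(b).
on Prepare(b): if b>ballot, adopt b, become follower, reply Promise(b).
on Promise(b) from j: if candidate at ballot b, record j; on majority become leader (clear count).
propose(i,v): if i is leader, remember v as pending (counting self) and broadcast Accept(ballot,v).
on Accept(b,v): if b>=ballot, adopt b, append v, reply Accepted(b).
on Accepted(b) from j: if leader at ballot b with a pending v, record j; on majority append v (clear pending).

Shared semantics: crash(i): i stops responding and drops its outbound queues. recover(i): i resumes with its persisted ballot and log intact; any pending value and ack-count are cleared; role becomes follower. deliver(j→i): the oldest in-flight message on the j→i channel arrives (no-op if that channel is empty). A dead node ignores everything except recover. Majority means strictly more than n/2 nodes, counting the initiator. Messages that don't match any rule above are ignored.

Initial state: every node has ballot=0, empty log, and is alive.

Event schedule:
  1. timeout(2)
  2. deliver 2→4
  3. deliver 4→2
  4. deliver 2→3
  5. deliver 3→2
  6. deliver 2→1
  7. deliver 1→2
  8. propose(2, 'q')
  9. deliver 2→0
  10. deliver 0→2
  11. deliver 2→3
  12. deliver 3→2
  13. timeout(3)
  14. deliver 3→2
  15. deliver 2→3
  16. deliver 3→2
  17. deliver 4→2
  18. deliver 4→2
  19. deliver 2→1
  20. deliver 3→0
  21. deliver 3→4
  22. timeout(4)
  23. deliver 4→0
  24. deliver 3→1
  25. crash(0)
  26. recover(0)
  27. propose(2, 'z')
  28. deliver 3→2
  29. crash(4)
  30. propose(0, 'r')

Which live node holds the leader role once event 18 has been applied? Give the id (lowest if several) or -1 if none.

-1

e1 timeout(2): 2[cand,b=7,-]
e2 deliver 2→4: 4[foll,b=7,-]
e3 deliver 4→2: ·
e4 deliver 2→3: 3[foll,b=7,-]
e5 deliver 3→2: 2[lead,b=7,-]
e6 deliver 2→1: 1[foll,b=7,-]
e7 deliver 1→2: ·
e8 propose(2,'q'): ·
e9 deliver 2→0: 0[foll,b=7,-]
e10 deliver 0→2: ·
e11 deliver 2→3: 3[foll,b=7,q]
e12 deliver 3→2: ·
e13 timeout(3): 3[cand,b=13,q]
e14 deliver 3→2: 2[foll,b=13,-]
e15 deliver 2→3: ·
e16 deliver 3→2: ·
e17 deliver 4→2: ·
e18 deliver 4→2: ·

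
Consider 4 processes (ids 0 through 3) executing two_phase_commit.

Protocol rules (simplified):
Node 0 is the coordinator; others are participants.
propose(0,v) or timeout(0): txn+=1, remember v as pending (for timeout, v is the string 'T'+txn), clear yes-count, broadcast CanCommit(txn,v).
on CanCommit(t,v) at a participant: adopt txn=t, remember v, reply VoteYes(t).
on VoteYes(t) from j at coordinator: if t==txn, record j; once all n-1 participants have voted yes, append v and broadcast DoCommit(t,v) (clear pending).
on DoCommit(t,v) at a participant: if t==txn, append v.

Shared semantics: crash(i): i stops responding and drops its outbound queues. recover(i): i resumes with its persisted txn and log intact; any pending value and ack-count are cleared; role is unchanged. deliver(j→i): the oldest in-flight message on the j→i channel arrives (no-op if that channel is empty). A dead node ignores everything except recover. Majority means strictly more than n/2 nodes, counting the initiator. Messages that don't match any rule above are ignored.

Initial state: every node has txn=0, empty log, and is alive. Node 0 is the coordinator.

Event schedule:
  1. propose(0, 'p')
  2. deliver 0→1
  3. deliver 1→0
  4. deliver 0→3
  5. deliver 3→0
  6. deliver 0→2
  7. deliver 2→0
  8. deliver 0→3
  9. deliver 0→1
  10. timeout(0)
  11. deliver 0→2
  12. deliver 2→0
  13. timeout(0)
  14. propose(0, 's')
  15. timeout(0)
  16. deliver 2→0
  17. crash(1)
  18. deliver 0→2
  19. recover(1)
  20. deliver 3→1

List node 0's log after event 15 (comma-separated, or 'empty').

1. propose(0,'p'):  <0:coor t1 ->
2. deliver 0→1:  <1:part t1 ->
3. deliver 1→0:  nop
4. deliver 0→3:  <3:part t1 ->
5. deliver 3→0:  nop
6. deliver 0→2:  <2:part t1 ->
7. deliver 2→0:  <0:coor t1 p>
8. deliver 0→3:  <3:part t1 p>
9. deliver 0→1:  <1:part t1 p>
10. timeout(0):  <0:coor t2 p>
11. deliver 0→2:  <2:part t1 p>
12. deliver 2→0:  nop
13. timeout(0):  <0:coor t3 p>
14. propose(0,'s'):  <0:coor t4 p>
15. timeout(0):  <0:coor t5 p>

p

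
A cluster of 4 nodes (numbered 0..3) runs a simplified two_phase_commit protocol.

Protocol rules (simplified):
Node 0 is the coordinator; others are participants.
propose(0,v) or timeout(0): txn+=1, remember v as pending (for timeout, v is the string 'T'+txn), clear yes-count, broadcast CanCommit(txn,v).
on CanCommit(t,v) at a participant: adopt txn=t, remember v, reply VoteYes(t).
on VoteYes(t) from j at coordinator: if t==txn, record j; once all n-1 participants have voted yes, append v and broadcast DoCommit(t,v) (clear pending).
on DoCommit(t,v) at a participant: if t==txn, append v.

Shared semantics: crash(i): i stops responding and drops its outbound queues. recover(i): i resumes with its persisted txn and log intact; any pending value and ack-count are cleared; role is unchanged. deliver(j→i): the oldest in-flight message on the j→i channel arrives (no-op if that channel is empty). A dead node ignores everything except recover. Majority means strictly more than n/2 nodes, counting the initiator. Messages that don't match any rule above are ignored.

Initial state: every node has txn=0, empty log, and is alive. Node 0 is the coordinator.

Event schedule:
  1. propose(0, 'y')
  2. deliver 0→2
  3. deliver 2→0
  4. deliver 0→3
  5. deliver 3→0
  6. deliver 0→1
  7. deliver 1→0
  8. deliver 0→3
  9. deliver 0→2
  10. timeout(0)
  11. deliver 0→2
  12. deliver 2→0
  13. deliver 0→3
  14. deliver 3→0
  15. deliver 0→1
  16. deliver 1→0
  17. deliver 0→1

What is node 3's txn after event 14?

2

[1] propose(0,'y') → N0(coor t1 [-])
[2] deliver 0→2 → N2(part t1 [-])
[3] deliver 2→0 → ∅
[4] deliver 0→3 → N3(part t1 [-])
[5] deliver 3→0 → ∅
[6] deliver 0→1 → N1(part t1 [-])
[7] deliver 1→0 → N0(coor t1 [y])
[8] deliver 0→3 → N3(part t1 [y])
[9] deliver 0→2 → N2(part t1 [y])
[10] timeout(0) → N0(coor t2 [y])
[11] deliver 0→2 → N2(part t2 [y])
[12] deliver 2→0 → ∅
[13] deliver 0→3 → N3(part t2 [y])
[14] deliver 3→0 → ∅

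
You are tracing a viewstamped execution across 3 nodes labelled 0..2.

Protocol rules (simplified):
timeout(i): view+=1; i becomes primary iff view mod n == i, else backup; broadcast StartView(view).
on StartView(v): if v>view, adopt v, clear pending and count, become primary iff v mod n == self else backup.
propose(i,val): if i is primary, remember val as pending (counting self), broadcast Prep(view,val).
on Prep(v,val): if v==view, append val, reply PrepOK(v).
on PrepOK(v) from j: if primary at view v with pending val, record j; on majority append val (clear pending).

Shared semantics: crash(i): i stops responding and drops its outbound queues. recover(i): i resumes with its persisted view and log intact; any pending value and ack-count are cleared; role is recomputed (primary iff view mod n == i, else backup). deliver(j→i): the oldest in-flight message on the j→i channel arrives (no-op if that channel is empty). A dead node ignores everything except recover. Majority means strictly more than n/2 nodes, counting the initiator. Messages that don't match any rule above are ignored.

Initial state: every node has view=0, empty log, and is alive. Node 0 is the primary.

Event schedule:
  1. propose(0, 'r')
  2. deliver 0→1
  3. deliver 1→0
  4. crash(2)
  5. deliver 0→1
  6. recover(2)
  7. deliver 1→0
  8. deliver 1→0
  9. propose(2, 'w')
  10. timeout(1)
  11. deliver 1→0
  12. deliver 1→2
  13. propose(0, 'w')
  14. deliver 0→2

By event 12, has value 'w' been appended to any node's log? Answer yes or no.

[1] propose(0,'r') → ∅
[2] deliver 0→1 → N1(back v0 [r])
[3] deliver 1→0 → N0(prim v0 [r])
[4] crash(2) → N2(✗back v0 [-])
[5] deliver 0→1 → ∅
[6] recover(2) → N2(back v0 [-])
[7] deliver 1→0 → ∅
[8] deliver 1→0 → ∅
[9] propose(2,'w') → ∅
[10] timeout(1) → N1(prim v1 [r])
[11] deliver 1→0 → N0(back v1 [r])
[12] deliver 1→2 → N2(back v1 [-])

no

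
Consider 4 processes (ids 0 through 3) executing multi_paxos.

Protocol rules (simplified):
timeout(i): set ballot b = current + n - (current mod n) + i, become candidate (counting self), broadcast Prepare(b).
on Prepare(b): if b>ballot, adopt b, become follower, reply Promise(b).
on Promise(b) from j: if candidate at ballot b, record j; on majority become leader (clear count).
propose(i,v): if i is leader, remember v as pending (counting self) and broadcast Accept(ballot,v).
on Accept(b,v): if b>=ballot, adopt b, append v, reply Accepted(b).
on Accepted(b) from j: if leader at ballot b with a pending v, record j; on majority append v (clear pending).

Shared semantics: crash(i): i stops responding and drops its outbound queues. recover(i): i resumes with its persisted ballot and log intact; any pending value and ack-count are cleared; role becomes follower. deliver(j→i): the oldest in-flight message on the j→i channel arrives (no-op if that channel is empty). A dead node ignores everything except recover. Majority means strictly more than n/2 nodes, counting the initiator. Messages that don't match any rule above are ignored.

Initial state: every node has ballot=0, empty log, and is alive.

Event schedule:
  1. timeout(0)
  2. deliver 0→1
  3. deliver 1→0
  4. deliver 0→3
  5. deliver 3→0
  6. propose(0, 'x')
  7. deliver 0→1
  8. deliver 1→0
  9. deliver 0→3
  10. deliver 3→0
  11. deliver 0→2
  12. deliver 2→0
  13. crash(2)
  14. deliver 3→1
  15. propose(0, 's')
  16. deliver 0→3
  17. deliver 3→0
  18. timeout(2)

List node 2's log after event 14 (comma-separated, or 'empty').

empty

step 1 timeout(0): 0={cand,b=4,log=-}
step 2 deliver 0→1: 1={foll,b=4,log=-}
step 3 deliver 1→0: —
step 4 deliver 0→3: 3={foll,b=4,log=-}
step 5 deliver 3→0: 0={lead,b=4,log=-}
step 6 propose(0,'x'): —
step 7 deliver 0→1: 1={foll,b=4,log=x}
step 8 deliver 1→0: —
step 9 deliver 0→3: 3={foll,b=4,log=x}
step 10 deliver 3→0: 0={lead,b=4,log=x}
step 11 deliver 0→2: 2={foll,b=4,log=-}
step 12 deliver 2→0: —
step 13 crash(2): 2={✗foll,b=4,log=-}
step 14 deliver 3→1: —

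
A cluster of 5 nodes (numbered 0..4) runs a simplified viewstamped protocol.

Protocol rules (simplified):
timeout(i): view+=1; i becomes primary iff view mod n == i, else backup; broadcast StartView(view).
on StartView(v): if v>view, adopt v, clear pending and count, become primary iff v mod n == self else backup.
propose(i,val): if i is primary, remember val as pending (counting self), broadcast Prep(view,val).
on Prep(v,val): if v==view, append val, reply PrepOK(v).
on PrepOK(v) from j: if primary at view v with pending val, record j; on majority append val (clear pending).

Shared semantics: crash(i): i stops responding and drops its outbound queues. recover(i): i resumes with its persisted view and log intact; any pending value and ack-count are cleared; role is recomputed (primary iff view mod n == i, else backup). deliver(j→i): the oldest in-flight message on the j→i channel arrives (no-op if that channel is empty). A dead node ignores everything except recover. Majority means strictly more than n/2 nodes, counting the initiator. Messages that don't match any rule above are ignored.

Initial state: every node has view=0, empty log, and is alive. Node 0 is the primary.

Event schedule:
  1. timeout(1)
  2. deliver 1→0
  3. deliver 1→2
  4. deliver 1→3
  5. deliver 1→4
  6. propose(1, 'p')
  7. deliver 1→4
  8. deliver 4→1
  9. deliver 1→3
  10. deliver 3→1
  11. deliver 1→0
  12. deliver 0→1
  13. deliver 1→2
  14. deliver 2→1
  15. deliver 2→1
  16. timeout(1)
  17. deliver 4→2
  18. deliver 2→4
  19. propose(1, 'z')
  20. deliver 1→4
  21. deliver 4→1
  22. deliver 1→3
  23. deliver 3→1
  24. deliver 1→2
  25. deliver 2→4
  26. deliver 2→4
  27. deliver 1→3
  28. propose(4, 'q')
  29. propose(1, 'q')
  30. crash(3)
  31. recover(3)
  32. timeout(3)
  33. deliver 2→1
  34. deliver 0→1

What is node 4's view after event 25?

2

after 1 — timeout(1): n1:prim/v1/[-]
after 2 — deliver 1→0: n0:back/v1/[-]
after 3 — deliver 1→2: n2:back/v1/[-]
after 4 — deliver 1→3: n3:back/v1/[-]
after 5 — deliver 1→4: n4:back/v1/[-]
after 6 — propose(1,'p'): ·
after 7 — deliver 1→4: n4:back/v1/[p]
after 8 — deliver 4→1: ·
after 9 — deliver 1→3: n3:back/v1/[p]
after 10 — deliver 3→1: n1:prim/v1/[p]
after 11 — deliver 1→0: n0:back/v1/[p]
after 12 — deliver 0→1: ·
after 13 — deliver 1→2: n2:back/v1/[p]
after 14 — deliver 2→1: ·
after 15 — deliver 2→1: ·
after 16 — timeout(1): n1:back/v2/[p]
after 17 — deliver 4→2: ·
after 18 — deliver 2→4: ·
after 19 — propose(1,'z'): ·
after 20 — deliver 1→4: n4:back/v2/[p]
after 21 — deliver 4→1: ·
after 22 — deliver 1→3: n3:back/v2/[p]
after 23 — deliver 3→1: ·
after 24 — deliver 1→2: n2:prim/v2/[p]
after 25 — deliver 2→4: ·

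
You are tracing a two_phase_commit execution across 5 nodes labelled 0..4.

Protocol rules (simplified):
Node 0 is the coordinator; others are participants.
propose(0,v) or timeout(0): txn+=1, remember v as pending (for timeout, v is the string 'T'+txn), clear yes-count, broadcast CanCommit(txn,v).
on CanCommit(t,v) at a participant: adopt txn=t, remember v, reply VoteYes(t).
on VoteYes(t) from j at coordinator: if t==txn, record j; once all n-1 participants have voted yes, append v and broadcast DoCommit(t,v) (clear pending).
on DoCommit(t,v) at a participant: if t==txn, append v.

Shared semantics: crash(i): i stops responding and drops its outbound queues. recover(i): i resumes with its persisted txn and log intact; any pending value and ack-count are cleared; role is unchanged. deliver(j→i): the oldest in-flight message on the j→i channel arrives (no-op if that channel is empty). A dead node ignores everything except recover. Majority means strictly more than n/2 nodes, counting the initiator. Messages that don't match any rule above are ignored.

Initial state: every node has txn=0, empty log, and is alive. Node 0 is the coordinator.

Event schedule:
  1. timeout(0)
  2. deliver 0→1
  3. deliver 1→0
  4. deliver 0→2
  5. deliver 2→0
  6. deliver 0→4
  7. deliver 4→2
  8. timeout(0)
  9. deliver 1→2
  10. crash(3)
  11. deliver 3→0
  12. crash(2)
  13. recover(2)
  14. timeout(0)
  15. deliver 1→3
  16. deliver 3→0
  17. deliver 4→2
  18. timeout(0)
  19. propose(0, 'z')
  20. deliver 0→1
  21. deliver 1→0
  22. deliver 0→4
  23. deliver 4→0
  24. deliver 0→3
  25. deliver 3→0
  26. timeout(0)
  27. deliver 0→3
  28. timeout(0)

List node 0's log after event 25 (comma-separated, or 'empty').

e1 timeout(0): 0[coor,t=1,-]
e2 deliver 0→1: 1[part,t=1,-]
e3 deliver 1→0: ·
e4 deliver 0→2: 2[part,t=1,-]
e5 deliver 2→0: ·
e6 deliver 0→4: 4[part,t=1,-]
e7 deliver 4→2: ·
e8 timeout(0): 0[coor,t=2,-]
e9 deliver 1→2: ·
e10 crash(3): 3[✗part,t=0,-]
e11 deliver 3→0: ·
e12 crash(2): 2[✗part,t=1,-]
e13 recover(2): 2[part,t=1,-]
e14 timeout(0): 0[coor,t=3,-]
e15 deliver 1→3: ·
e16 deliver 3→0: ·
e17 deliver 4→2: ·
e18 timeout(0): 0[coor,t=4,-]
e19 propose(0,'z'): 0[coor,t=5,-]
e20 deliver 0→1: 1[part,t=2,-]
e21 deliver 1→0: ·
e22 deliver 0→4: 4[part,t=2,-]
e23 deliver 4→0: ·
e24 deliver 0→3: ·
e25 deliver 3→0: ·

empty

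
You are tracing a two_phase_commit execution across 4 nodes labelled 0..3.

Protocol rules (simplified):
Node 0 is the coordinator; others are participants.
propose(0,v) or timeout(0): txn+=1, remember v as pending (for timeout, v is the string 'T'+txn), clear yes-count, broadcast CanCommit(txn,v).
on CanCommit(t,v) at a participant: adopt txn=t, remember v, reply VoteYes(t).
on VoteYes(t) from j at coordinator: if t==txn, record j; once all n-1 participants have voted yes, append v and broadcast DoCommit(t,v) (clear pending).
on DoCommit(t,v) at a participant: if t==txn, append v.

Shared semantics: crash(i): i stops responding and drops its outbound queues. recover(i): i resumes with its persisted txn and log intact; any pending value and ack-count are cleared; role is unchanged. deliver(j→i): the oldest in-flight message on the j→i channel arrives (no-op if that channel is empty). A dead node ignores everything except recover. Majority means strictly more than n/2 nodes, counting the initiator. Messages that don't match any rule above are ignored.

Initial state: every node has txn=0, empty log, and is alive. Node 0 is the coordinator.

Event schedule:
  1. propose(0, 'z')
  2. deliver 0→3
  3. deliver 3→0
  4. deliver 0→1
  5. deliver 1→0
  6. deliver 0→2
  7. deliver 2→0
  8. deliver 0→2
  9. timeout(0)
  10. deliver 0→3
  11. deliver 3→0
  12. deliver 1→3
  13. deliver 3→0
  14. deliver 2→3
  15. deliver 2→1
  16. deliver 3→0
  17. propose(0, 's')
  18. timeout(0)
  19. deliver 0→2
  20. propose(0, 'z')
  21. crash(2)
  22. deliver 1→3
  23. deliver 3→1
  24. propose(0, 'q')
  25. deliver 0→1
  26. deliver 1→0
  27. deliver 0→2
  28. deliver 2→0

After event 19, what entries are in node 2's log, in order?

step 1 propose(0,'z'): 0={coor,t=1,log=-}
step 2 deliver 0→3: 3={part,t=1,log=-}
step 3 deliver 3→0: —
step 4 deliver 0→1: 1={part,t=1,log=-}
step 5 deliver 1→0: —
step 6 deliver 0→2: 2={part,t=1,log=-}
step 7 deliver 2→0: 0={coor,t=1,log=z}
step 8 deliver 0→2: 2={part,t=1,log=z}
step 9 timeout(0): 0={coor,t=2,log=z}
step 10 deliver 0→3: 3={part,t=1,log=z}
step 11 deliver 3→0: —
step 12 deliver 1→3: —
step 13 deliver 3→0: —
step 14 deliver 2→3: —
step 15 deliver 2→1: —
step 16 deliver 3→0: —
step 17 propose(0,'s'): 0={coor,t=3,log=z}
step 18 timeout(0): 0={coor,t=4,log=z}
step 19 deliver 0→2: 2={part,t=2,log=z}

z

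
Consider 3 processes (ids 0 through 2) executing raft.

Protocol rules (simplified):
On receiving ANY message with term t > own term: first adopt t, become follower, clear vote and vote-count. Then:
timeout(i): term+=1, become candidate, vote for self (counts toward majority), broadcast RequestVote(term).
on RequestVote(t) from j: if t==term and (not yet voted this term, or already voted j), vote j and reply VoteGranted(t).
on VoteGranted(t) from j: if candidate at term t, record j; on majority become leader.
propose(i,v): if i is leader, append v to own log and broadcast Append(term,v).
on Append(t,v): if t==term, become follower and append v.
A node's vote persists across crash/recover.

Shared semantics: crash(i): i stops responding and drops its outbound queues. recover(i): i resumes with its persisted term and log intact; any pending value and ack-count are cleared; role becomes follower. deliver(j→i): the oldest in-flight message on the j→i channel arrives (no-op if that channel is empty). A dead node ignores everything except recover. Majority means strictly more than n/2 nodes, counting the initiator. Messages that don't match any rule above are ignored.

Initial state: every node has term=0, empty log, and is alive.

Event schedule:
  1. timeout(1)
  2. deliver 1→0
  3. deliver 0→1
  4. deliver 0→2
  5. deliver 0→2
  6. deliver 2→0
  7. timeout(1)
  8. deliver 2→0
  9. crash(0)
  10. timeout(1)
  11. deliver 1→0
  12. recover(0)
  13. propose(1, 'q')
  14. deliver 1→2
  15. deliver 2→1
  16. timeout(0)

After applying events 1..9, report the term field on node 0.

1

step 1 timeout(1): 1={cand,t=1,log=-}
step 2 deliver 1→0: 0={foll,t=1,log=-}
step 3 deliver 0→1: 1={lead,t=1,log=-}
step 4 deliver 0→2: —
step 5 deliver 0→2: —
step 6 deliver 2→0: —
step 7 timeout(1): 1={cand,t=2,log=-}
step 8 deliver 2→0: —
step 9 crash(0): 0={✗foll,t=1,log=-}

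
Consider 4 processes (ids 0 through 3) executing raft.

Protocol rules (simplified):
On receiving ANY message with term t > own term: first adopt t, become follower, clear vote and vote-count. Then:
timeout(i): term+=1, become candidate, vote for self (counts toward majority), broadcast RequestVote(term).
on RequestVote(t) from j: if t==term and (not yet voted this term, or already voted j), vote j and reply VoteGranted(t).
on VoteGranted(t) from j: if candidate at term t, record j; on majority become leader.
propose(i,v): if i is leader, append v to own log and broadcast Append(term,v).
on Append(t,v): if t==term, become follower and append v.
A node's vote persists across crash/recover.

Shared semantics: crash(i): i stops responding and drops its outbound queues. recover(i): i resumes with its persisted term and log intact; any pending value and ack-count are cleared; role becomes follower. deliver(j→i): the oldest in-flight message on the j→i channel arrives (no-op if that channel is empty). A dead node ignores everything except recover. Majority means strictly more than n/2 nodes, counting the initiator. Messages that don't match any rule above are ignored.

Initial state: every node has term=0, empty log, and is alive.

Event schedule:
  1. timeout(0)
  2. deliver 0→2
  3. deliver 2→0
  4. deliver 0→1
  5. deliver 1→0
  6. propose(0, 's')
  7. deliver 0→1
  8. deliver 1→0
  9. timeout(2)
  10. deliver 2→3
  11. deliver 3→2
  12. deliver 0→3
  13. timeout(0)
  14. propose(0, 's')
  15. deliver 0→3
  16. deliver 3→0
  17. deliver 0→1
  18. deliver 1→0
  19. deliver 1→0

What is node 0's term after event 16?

1. timeout(0):  <0:cand t1 ->
2. deliver 0→2:  <2:foll t1 ->
3. deliver 2→0:  nop
4. deliver 0→1:  <1:foll t1 ->
5. deliver 1→0:  <0:lead t1 ->
6. propose(0,'s'):  <0:lead t1 s>
7. deliver 0→1:  <1:foll t1 s>
8. deliver 1→0:  nop
9. timeout(2):  <2:cand t2 ->
10. deliver 2→3:  <3:foll t2 ->
11. deliver 3→2:  nop
12. deliver 0→3:  nop
13. timeout(0):  <0:cand t2 s>
14. propose(0,'s'):  nop
15. deliver 0→3:  nop
16. deliver 3→0:  nop

2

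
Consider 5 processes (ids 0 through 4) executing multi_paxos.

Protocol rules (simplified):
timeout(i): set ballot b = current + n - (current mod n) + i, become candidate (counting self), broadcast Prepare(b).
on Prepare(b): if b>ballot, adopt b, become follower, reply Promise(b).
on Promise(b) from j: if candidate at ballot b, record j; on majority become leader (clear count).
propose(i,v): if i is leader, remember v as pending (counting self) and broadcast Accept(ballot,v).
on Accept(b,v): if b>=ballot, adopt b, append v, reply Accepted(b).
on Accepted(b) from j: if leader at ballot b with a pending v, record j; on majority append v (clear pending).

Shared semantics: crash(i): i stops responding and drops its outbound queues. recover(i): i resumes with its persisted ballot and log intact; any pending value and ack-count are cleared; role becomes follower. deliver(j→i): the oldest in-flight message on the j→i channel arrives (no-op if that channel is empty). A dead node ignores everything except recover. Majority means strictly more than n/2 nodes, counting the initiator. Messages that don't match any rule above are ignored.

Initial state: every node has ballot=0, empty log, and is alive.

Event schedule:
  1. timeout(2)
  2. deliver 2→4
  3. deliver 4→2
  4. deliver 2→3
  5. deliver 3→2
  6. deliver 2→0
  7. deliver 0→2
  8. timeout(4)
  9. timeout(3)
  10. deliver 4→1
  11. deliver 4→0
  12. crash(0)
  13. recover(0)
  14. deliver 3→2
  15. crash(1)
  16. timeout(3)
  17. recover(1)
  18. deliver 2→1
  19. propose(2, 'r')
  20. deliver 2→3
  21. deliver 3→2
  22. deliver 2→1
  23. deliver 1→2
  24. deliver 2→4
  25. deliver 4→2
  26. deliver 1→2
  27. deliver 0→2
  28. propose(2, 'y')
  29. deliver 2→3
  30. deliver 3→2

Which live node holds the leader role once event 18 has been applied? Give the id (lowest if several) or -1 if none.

-1

[1] timeout(2) → N2(cand b7 [-])
[2] deliver 2→4 → N4(foll b7 [-])
[3] deliver 4→2 → ∅
[4] deliver 2→3 → N3(foll b7 [-])
[5] deliver 3→2 → N2(lead b7 [-])
[6] deliver 2→0 → N0(foll b7 [-])
[7] deliver 0→2 → ∅
[8] timeout(4) → N4(cand b14 [-])
[9] timeout(3) → N3(cand b13 [-])
[10] deliver 4→1 → N1(foll b14 [-])
[11] deliver 4→0 → N0(foll b14 [-])
[12] crash(0) → N0(✗foll b14 [-])
[13] recover(0) → N0(foll b14 [-])
[14] deliver 3→2 → N2(foll b13 [-])
[15] crash(1) → N1(✗foll b14 [-])
[16] timeout(3) → N3(cand b18 [-])
[17] recover(1) → N1(foll b14 [-])
[18] deliver 2→1 → ∅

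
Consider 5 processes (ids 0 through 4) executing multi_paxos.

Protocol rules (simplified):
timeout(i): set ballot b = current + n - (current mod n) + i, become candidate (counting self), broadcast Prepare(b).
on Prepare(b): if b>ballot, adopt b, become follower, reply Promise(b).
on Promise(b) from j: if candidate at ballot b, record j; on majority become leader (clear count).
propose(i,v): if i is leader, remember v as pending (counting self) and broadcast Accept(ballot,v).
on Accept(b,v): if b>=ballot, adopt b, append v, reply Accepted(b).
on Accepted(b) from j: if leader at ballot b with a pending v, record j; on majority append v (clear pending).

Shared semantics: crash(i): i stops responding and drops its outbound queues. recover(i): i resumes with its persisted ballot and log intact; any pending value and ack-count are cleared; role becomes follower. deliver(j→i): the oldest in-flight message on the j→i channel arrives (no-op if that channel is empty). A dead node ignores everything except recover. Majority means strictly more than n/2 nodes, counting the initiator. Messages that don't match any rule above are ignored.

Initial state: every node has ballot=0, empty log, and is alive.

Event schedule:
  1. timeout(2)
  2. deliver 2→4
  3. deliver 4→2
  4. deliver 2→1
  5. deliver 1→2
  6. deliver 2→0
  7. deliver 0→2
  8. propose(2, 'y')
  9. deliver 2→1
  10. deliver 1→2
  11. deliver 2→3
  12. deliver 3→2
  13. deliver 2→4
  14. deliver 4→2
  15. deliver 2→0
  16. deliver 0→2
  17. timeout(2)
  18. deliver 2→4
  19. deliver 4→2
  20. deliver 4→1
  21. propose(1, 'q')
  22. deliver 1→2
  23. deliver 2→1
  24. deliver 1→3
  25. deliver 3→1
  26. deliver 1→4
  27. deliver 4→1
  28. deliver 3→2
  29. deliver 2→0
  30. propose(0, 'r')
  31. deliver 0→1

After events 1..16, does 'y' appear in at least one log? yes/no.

1. timeout(2):  <2:cand b7 ->
2. deliver 2→4:  <4:foll b7 ->
3. deliver 4→2:  nop
4. deliver 2→1:  <1:foll b7 ->
5. deliver 1→2:  <2:lead b7 ->
6. deliver 2→0:  <0:foll b7 ->
7. deliver 0→2:  nop
8. propose(2,'y'):  nop
9. deliver 2→1:  <1:foll b7 y>
10. deliver 1→2:  nop
11. deliver 2→3:  <3:foll b7 ->
12. deliver 3→2:  nop
13. deliver 2→4:  <4:foll b7 y>
14. deliver 4→2:  <2:lead b7 y>
15. deliver 2→0:  <0:foll b7 y>
16. deliver 0→2:  nop

yes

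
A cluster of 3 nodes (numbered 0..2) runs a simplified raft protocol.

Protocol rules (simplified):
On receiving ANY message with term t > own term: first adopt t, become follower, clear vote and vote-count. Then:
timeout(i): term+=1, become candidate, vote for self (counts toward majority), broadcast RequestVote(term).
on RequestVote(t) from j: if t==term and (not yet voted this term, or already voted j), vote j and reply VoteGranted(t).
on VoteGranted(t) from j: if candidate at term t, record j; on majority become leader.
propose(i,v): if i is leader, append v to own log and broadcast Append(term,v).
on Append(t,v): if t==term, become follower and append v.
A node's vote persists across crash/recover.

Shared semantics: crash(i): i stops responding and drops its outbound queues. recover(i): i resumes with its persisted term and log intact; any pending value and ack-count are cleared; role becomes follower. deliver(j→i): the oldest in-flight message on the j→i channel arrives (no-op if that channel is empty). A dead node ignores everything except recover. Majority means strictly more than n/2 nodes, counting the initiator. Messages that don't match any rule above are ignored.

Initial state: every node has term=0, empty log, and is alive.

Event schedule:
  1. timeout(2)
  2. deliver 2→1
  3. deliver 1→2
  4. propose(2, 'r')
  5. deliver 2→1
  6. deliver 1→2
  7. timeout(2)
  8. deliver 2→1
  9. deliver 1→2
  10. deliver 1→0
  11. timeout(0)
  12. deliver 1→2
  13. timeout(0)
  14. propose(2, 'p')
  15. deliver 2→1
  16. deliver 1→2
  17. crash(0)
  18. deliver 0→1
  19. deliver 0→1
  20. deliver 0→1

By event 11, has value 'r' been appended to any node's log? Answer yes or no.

yes

[1] timeout(2) → N2(cand t1 [-])
[2] deliver 2→1 → N1(foll t1 [-])
[3] deliver 1→2 → N2(lead t1 [-])
[4] propose(2,'r') → N2(lead t1 [r])
[5] deliver 2→1 → N1(foll t1 [r])
[6] deliver 1→2 → ∅
[7] timeout(2) → N2(cand t2 [r])
[8] deliver 2→1 → N1(foll t2 [r])
[9] deliver 1→2 → N2(lead t2 [r])
[10] deliver 1→0 → ∅
[11] timeout(0) → N0(cand t1 [-])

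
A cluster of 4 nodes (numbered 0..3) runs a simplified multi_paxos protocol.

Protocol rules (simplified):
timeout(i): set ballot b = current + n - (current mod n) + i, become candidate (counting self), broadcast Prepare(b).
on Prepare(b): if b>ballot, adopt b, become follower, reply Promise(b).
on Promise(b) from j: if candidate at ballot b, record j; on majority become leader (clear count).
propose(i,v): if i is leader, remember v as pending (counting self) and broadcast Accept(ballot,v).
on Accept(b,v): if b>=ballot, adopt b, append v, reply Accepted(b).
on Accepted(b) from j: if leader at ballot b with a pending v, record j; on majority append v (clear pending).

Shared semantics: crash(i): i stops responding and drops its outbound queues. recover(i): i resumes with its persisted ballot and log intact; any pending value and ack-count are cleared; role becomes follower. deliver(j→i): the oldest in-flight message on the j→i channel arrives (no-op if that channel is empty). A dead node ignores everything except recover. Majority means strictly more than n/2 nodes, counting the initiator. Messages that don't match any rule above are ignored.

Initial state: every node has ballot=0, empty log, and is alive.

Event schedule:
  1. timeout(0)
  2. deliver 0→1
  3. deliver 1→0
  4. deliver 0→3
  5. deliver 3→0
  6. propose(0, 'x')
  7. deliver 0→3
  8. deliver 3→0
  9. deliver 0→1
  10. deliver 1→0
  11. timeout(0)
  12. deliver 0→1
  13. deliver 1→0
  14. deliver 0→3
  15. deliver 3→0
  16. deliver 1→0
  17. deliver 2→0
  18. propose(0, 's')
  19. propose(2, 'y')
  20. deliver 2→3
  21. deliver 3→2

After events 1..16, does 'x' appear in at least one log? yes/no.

yes

1. timeout(0):  <0:cand b4 ->
2. deliver 0→1:  <1:foll b4 ->
3. deliver 1→0:  nop
4. deliver 0→3:  <3:foll b4 ->
5. deliver 3→0:  <0:lead b4 ->
6. propose(0,'x'):  nop
7. deliver 0→3:  <3:foll b4 x>
8. deliver 3→0:  nop
9. deliver 0→1:  <1:foll b4 x>
10. deliver 1→0:  <0:lead b4 x>
11. timeout(0):  <0:cand b8 x>
12. deliver 0→1:  <1:foll b8 x>
13. deliver 1→0:  nop
14. deliver 0→3:  <3:foll b8 x>
15. deliver 3→0:  <0:lead b8 x>
16. deliver 1→0:  nop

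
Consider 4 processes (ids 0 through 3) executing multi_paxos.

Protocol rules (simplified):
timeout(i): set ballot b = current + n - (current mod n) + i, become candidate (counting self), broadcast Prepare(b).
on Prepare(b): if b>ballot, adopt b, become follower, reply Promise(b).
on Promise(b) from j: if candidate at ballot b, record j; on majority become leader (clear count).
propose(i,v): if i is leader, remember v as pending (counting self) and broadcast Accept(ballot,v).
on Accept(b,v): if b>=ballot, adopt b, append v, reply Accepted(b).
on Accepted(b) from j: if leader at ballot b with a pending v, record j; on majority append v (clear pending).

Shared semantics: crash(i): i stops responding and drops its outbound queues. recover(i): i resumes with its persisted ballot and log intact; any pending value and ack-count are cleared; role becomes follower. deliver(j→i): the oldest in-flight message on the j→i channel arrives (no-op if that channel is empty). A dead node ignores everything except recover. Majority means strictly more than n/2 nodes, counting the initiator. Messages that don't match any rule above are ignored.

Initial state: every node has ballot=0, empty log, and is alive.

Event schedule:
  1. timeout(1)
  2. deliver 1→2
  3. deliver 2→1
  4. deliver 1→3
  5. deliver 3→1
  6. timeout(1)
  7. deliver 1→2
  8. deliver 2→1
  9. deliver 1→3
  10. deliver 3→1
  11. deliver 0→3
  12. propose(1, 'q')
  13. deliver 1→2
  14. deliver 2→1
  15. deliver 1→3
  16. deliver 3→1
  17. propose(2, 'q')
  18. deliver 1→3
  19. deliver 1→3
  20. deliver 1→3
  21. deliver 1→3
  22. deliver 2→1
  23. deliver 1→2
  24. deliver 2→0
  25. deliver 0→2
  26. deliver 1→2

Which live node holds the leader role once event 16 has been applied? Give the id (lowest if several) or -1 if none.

1

[1] timeout(1) → N1(cand b5 [-])
[2] deliver 1→2 → N2(foll b5 [-])
[3] deliver 2→1 → ∅
[4] deliver 1→3 → N3(foll b5 [-])
[5] deliver 3→1 → N1(lead b5 [-])
[6] timeout(1) → N1(cand b9 [-])
[7] deliver 1→2 → N2(foll b9 [-])
[8] deliver 2→1 → ∅
[9] deliver 1→3 → N3(foll b9 [-])
[10] deliver 3→1 → N1(lead b9 [-])
[11] deliver 0→3 → ∅
[12] propose(1,'q') → ∅
[13] deliver 1→2 → N2(foll b9 [q])
[14] deliver 2→1 → ∅
[15] deliver 1→3 → N3(foll b9 [q])
[16] deliver 3→1 → N1(lead b9 [q])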